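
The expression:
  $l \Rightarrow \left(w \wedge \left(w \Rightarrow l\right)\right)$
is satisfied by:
  {w: True, l: False}
  {l: False, w: False}
  {l: True, w: True}


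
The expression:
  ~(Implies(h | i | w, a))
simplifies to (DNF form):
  (h & ~a) | (i & ~a) | (w & ~a)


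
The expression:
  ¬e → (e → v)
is always true.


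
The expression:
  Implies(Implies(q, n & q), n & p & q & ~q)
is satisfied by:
  {q: True, n: False}


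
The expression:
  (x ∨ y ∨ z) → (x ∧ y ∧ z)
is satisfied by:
  {z: False, y: False, x: False}
  {y: True, x: True, z: True}


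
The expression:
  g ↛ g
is never true.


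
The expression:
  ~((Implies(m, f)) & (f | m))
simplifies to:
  ~f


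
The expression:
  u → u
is always true.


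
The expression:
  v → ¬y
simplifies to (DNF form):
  ¬v ∨ ¬y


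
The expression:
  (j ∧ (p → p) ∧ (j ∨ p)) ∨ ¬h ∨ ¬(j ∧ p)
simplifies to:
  True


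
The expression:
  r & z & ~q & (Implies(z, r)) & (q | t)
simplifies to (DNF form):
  r & t & z & ~q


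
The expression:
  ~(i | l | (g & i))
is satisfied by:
  {i: False, l: False}


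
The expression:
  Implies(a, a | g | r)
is always true.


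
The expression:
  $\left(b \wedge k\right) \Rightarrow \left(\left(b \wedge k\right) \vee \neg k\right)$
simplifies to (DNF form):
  $\text{True}$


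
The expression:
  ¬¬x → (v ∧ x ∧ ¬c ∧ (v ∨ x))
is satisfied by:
  {v: True, c: False, x: False}
  {c: False, x: False, v: False}
  {v: True, c: True, x: False}
  {c: True, v: False, x: False}
  {x: True, v: True, c: False}


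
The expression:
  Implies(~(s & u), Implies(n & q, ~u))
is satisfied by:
  {s: True, u: False, q: False, n: False}
  {n: False, u: False, s: False, q: False}
  {n: True, s: True, u: False, q: False}
  {n: True, u: False, s: False, q: False}
  {q: True, s: True, n: False, u: False}
  {q: True, n: False, u: False, s: False}
  {q: True, n: True, s: True, u: False}
  {q: True, n: True, u: False, s: False}
  {s: True, u: True, q: False, n: False}
  {u: True, q: False, s: False, n: False}
  {n: True, u: True, s: True, q: False}
  {n: True, u: True, q: False, s: False}
  {s: True, u: True, q: True, n: False}
  {u: True, q: True, n: False, s: False}
  {n: True, u: True, q: True, s: True}


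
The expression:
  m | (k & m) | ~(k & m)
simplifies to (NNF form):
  True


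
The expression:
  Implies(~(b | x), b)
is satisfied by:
  {b: True, x: True}
  {b: True, x: False}
  {x: True, b: False}


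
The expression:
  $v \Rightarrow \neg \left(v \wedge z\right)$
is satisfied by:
  {v: False, z: False}
  {z: True, v: False}
  {v: True, z: False}


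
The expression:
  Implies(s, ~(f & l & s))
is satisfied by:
  {l: False, s: False, f: False}
  {f: True, l: False, s: False}
  {s: True, l: False, f: False}
  {f: True, s: True, l: False}
  {l: True, f: False, s: False}
  {f: True, l: True, s: False}
  {s: True, l: True, f: False}


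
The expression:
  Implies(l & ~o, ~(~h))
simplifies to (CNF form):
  h | o | ~l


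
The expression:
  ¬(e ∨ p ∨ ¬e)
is never true.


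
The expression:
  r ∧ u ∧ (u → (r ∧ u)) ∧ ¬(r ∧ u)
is never true.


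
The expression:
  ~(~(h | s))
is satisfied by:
  {s: True, h: True}
  {s: True, h: False}
  {h: True, s: False}


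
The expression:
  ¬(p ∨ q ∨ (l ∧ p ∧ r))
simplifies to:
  ¬p ∧ ¬q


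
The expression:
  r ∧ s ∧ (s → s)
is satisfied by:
  {r: True, s: True}


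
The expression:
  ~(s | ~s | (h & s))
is never true.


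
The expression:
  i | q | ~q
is always true.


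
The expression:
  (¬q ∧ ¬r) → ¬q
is always true.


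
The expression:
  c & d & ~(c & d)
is never true.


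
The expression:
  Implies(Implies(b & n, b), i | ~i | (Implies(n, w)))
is always true.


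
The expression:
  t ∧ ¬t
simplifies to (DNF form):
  False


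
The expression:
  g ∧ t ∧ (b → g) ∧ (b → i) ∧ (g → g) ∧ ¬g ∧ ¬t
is never true.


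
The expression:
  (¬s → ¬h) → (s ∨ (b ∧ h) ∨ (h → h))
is always true.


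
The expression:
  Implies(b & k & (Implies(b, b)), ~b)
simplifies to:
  ~b | ~k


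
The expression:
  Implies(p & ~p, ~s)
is always true.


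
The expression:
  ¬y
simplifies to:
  ¬y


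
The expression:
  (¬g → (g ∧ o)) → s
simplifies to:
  s ∨ ¬g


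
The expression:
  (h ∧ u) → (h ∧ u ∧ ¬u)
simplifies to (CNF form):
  ¬h ∨ ¬u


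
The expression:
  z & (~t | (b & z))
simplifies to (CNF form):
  z & (b | ~t)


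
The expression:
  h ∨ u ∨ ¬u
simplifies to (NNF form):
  True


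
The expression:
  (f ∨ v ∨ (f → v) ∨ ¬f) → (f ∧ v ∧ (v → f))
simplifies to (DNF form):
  f ∧ v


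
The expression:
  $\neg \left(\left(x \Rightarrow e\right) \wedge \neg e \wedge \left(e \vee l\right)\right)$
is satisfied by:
  {x: True, e: True, l: False}
  {x: True, l: False, e: False}
  {e: True, l: False, x: False}
  {e: False, l: False, x: False}
  {x: True, e: True, l: True}
  {x: True, l: True, e: False}
  {e: True, l: True, x: False}


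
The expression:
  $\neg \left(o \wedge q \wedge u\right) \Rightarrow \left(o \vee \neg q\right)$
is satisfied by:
  {o: True, q: False}
  {q: False, o: False}
  {q: True, o: True}


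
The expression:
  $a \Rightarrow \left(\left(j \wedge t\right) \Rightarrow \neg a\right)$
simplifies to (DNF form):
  $\neg a \vee \neg j \vee \neg t$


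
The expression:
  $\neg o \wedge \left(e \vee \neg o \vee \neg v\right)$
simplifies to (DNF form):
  $\neg o$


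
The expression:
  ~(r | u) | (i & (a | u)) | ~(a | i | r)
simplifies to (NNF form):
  (a & i) | (i & u) | (~a & ~r) | (~r & ~u)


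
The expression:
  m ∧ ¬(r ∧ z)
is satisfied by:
  {m: True, z: False, r: False}
  {m: True, r: True, z: False}
  {m: True, z: True, r: False}


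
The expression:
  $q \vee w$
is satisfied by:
  {q: True, w: True}
  {q: True, w: False}
  {w: True, q: False}


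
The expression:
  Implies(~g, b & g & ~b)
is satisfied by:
  {g: True}


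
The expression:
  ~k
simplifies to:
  ~k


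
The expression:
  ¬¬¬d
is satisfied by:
  {d: False}


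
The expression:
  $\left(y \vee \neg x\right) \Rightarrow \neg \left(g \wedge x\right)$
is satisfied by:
  {x: False, y: False, g: False}
  {g: True, x: False, y: False}
  {y: True, x: False, g: False}
  {g: True, y: True, x: False}
  {x: True, g: False, y: False}
  {g: True, x: True, y: False}
  {y: True, x: True, g: False}


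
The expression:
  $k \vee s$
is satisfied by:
  {k: True, s: True}
  {k: True, s: False}
  {s: True, k: False}


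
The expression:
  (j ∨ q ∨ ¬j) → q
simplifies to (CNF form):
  q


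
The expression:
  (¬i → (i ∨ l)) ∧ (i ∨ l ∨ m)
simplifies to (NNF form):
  i ∨ l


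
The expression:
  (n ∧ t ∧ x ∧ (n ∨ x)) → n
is always true.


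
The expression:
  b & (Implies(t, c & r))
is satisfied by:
  {r: True, c: True, b: True, t: False}
  {r: True, b: True, c: False, t: False}
  {c: True, b: True, r: False, t: False}
  {b: True, r: False, c: False, t: False}
  {r: True, t: True, c: True, b: True}


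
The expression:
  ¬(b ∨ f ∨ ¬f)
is never true.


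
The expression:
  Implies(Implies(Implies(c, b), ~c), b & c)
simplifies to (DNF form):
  b & c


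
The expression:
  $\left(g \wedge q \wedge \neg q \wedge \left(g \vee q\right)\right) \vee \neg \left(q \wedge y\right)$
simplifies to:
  $\neg q \vee \neg y$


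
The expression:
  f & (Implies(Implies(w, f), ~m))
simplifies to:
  f & ~m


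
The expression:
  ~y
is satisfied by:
  {y: False}


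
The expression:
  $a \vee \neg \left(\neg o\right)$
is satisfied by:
  {a: True, o: True}
  {a: True, o: False}
  {o: True, a: False}


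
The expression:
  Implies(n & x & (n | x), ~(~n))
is always true.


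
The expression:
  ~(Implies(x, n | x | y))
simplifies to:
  False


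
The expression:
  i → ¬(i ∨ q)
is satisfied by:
  {i: False}


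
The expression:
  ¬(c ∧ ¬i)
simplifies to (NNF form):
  i ∨ ¬c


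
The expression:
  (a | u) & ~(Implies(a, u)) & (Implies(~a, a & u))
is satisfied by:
  {a: True, u: False}


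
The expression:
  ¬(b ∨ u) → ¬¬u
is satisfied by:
  {b: True, u: True}
  {b: True, u: False}
  {u: True, b: False}


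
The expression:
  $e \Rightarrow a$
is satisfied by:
  {a: True, e: False}
  {e: False, a: False}
  {e: True, a: True}


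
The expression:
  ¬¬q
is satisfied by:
  {q: True}


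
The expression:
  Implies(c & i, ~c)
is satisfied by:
  {c: False, i: False}
  {i: True, c: False}
  {c: True, i: False}


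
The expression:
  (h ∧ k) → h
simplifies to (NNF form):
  True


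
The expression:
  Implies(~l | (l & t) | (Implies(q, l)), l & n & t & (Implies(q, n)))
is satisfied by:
  {t: True, n: True, l: True}


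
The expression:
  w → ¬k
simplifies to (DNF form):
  ¬k ∨ ¬w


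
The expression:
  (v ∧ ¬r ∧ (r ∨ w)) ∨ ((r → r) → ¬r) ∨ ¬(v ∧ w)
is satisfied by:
  {w: False, v: False, r: False}
  {r: True, w: False, v: False}
  {v: True, w: False, r: False}
  {r: True, v: True, w: False}
  {w: True, r: False, v: False}
  {r: True, w: True, v: False}
  {v: True, w: True, r: False}


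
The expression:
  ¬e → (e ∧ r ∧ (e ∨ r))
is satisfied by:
  {e: True}


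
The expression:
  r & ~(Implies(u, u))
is never true.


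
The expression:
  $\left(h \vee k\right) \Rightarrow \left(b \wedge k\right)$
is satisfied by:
  {b: True, h: False, k: False}
  {h: False, k: False, b: False}
  {b: True, k: True, h: False}
  {b: True, h: True, k: True}


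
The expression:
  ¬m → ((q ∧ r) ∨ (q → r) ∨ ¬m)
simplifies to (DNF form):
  True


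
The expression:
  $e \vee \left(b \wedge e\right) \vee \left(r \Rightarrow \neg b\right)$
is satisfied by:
  {e: True, b: False, r: False}
  {e: False, b: False, r: False}
  {r: True, e: True, b: False}
  {r: True, e: False, b: False}
  {b: True, e: True, r: False}
  {b: True, e: False, r: False}
  {b: True, r: True, e: True}


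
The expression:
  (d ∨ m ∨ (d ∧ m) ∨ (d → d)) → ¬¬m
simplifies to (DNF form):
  m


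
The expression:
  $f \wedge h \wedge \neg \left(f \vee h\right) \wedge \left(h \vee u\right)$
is never true.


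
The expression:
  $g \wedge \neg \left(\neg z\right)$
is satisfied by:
  {z: True, g: True}


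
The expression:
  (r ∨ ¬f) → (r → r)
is always true.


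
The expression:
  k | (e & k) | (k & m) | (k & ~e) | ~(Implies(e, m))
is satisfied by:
  {k: True, e: True, m: False}
  {k: True, m: False, e: False}
  {k: True, e: True, m: True}
  {k: True, m: True, e: False}
  {e: True, m: False, k: False}


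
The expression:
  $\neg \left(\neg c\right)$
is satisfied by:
  {c: True}


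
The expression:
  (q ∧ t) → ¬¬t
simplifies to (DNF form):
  True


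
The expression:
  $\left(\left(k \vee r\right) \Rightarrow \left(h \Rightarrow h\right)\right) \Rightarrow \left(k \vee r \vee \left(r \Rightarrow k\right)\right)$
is always true.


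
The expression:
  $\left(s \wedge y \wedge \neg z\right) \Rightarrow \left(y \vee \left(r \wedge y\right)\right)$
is always true.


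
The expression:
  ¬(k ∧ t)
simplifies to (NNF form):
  ¬k ∨ ¬t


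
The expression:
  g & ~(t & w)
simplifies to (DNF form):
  (g & ~t) | (g & ~w)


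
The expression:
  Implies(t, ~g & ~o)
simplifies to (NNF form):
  ~t | (~g & ~o)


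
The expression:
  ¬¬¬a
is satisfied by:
  {a: False}


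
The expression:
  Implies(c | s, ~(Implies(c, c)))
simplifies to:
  ~c & ~s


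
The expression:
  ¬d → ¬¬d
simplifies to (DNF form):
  d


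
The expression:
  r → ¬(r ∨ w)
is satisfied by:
  {r: False}


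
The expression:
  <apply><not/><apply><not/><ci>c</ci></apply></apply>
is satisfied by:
  {c: True}


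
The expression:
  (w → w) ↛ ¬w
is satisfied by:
  {w: True}


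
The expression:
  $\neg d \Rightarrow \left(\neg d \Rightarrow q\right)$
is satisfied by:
  {d: True, q: True}
  {d: True, q: False}
  {q: True, d: False}


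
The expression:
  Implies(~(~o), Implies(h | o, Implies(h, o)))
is always true.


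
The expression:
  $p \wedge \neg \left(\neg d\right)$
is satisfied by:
  {p: True, d: True}


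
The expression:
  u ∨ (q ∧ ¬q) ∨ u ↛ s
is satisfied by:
  {u: True}


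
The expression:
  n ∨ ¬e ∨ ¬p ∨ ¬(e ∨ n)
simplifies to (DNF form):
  n ∨ ¬e ∨ ¬p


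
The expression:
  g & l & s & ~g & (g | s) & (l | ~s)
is never true.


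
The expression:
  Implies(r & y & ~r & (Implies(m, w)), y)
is always true.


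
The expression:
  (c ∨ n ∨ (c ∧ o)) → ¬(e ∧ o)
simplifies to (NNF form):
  (¬c ∧ ¬n) ∨ ¬e ∨ ¬o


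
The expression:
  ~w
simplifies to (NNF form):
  ~w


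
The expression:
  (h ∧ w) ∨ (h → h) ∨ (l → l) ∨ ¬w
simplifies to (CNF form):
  True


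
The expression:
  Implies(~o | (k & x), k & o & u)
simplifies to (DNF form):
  (o & u) | (o & ~k) | (o & ~x)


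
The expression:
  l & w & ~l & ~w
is never true.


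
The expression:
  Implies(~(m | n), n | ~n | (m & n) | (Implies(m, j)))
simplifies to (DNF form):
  True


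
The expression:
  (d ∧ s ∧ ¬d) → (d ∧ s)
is always true.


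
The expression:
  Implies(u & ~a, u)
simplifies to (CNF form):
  True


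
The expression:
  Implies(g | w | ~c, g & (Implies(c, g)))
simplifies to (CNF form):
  (c | g) & (g | ~w)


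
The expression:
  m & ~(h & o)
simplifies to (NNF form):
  m & (~h | ~o)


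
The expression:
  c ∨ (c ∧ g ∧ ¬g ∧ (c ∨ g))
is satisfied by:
  {c: True}


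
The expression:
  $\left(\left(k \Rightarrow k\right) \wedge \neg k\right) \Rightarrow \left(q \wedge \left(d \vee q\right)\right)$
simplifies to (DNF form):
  $k \vee q$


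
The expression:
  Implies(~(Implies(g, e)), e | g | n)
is always true.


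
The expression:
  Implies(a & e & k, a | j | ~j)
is always true.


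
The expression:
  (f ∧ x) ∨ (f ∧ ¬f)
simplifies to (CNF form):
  f ∧ x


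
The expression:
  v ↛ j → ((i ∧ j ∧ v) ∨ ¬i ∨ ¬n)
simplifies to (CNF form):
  j ∨ ¬i ∨ ¬n ∨ ¬v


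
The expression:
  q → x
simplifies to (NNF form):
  x ∨ ¬q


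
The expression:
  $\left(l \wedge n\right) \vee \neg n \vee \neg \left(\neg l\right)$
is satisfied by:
  {l: True, n: False}
  {n: False, l: False}
  {n: True, l: True}


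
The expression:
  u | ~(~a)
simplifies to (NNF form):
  a | u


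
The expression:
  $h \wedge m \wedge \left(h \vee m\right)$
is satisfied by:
  {h: True, m: True}


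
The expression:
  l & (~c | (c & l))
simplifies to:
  l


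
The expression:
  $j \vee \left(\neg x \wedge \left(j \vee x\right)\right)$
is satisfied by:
  {j: True}


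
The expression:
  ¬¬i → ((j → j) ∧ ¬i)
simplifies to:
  ¬i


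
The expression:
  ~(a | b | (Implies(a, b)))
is never true.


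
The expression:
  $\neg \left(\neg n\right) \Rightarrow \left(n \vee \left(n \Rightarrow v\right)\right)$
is always true.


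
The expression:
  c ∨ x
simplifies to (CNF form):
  c ∨ x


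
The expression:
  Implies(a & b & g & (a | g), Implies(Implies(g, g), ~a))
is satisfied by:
  {g: False, a: False, b: False}
  {b: True, g: False, a: False}
  {a: True, g: False, b: False}
  {b: True, a: True, g: False}
  {g: True, b: False, a: False}
  {b: True, g: True, a: False}
  {a: True, g: True, b: False}


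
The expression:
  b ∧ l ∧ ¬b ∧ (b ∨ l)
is never true.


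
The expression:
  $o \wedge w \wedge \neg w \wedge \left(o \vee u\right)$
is never true.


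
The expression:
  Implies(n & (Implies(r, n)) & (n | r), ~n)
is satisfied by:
  {n: False}


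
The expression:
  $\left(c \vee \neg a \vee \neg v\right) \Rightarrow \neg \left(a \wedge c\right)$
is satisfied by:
  {c: False, a: False}
  {a: True, c: False}
  {c: True, a: False}


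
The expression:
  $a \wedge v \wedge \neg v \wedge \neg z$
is never true.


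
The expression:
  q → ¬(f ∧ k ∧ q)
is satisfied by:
  {k: False, q: False, f: False}
  {f: True, k: False, q: False}
  {q: True, k: False, f: False}
  {f: True, q: True, k: False}
  {k: True, f: False, q: False}
  {f: True, k: True, q: False}
  {q: True, k: True, f: False}


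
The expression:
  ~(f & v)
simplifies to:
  ~f | ~v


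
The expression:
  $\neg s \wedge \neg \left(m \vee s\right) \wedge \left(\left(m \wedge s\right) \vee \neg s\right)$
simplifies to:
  $\neg m \wedge \neg s$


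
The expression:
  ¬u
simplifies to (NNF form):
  ¬u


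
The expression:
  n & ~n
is never true.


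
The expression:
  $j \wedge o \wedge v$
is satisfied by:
  {j: True, o: True, v: True}


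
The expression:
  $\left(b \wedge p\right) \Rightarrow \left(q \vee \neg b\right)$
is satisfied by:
  {q: True, p: False, b: False}
  {p: False, b: False, q: False}
  {b: True, q: True, p: False}
  {b: True, p: False, q: False}
  {q: True, p: True, b: False}
  {p: True, q: False, b: False}
  {b: True, p: True, q: True}


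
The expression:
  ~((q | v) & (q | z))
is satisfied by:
  {q: False, v: False, z: False}
  {z: True, q: False, v: False}
  {v: True, q: False, z: False}


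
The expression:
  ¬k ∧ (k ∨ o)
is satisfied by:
  {o: True, k: False}


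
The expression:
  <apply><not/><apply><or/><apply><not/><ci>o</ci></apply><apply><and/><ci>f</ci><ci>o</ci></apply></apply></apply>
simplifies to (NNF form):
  <apply><and/><ci>o</ci><apply><not/><ci>f</ci></apply></apply>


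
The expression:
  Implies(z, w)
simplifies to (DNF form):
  w | ~z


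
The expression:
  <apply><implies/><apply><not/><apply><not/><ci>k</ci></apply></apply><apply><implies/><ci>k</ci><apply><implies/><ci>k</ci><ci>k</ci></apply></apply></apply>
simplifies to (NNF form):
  <true/>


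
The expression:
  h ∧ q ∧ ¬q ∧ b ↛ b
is never true.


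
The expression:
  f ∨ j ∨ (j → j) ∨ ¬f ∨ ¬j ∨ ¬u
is always true.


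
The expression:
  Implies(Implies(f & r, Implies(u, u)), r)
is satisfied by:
  {r: True}


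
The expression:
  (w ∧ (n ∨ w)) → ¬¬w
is always true.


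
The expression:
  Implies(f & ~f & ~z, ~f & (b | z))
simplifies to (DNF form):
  True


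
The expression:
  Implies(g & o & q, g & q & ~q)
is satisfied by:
  {g: False, q: False, o: False}
  {o: True, g: False, q: False}
  {q: True, g: False, o: False}
  {o: True, q: True, g: False}
  {g: True, o: False, q: False}
  {o: True, g: True, q: False}
  {q: True, g: True, o: False}


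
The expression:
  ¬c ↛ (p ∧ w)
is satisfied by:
  {p: False, c: False, w: False}
  {w: True, p: False, c: False}
  {p: True, w: False, c: False}


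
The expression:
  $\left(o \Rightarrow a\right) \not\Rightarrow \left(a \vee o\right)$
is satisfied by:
  {o: False, a: False}


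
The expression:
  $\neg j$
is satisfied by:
  {j: False}


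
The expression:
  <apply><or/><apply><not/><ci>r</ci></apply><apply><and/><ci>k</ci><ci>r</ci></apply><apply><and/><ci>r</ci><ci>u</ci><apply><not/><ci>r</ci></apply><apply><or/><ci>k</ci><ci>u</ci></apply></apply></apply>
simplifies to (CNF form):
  <apply><or/><ci>k</ci><apply><not/><ci>r</ci></apply></apply>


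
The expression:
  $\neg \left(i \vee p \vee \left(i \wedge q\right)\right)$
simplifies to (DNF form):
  $\neg i \wedge \neg p$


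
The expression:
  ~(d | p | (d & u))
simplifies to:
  ~d & ~p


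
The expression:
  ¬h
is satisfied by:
  {h: False}


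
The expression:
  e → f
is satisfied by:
  {f: True, e: False}
  {e: False, f: False}
  {e: True, f: True}


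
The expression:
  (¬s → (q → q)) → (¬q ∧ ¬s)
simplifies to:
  ¬q ∧ ¬s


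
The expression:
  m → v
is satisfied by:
  {v: True, m: False}
  {m: False, v: False}
  {m: True, v: True}


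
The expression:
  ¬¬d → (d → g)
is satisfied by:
  {g: True, d: False}
  {d: False, g: False}
  {d: True, g: True}


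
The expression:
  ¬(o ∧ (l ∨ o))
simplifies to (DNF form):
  ¬o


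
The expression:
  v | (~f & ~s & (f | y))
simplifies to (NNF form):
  v | (y & ~f & ~s)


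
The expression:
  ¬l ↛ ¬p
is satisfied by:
  {p: True, l: False}


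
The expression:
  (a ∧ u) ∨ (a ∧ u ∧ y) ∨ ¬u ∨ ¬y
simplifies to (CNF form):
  a ∨ ¬u ∨ ¬y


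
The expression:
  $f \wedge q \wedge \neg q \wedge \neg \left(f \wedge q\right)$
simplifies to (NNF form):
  $\text{False}$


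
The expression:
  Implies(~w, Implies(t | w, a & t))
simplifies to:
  a | w | ~t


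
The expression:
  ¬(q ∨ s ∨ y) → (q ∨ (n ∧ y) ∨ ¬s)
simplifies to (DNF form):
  True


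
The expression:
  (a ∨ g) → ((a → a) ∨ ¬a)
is always true.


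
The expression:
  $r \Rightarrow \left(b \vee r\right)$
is always true.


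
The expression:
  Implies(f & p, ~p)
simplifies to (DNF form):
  ~f | ~p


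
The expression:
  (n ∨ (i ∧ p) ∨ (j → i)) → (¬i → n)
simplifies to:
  i ∨ j ∨ n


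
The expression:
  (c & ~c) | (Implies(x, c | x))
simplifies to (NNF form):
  True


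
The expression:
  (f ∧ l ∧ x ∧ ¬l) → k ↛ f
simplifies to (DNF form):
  True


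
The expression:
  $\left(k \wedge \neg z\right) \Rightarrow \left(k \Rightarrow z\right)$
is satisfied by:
  {z: True, k: False}
  {k: False, z: False}
  {k: True, z: True}


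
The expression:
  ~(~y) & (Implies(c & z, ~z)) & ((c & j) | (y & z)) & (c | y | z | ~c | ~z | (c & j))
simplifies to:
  y & (c | z) & (j | z) & (~c | ~z)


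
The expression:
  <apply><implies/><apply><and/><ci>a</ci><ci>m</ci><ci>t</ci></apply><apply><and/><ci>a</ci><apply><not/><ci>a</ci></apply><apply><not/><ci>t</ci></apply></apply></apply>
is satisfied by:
  {m: False, t: False, a: False}
  {a: True, m: False, t: False}
  {t: True, m: False, a: False}
  {a: True, t: True, m: False}
  {m: True, a: False, t: False}
  {a: True, m: True, t: False}
  {t: True, m: True, a: False}


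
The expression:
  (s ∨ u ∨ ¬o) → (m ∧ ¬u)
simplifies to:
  ¬u ∧ (m ∨ o) ∧ (m ∨ ¬s)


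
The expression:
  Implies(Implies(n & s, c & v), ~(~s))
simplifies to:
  s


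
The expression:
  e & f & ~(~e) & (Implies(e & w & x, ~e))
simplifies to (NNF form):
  e & f & (~w | ~x)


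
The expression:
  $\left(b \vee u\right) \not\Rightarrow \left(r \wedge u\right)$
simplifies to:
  $\left(b \wedge \neg u\right) \vee \left(u \wedge \neg r\right)$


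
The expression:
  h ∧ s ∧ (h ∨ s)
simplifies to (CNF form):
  h ∧ s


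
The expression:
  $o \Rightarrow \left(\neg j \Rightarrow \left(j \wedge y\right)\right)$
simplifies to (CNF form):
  $j \vee \neg o$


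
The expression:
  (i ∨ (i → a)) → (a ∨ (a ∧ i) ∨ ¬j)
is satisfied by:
  {a: True, j: False}
  {j: False, a: False}
  {j: True, a: True}


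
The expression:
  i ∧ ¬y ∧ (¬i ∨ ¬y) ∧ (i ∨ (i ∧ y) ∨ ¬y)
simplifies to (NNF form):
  i ∧ ¬y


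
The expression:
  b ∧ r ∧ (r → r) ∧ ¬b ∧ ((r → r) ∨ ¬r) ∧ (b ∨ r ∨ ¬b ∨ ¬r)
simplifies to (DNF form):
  False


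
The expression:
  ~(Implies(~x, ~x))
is never true.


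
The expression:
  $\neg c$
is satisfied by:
  {c: False}


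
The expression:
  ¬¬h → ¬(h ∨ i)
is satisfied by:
  {h: False}


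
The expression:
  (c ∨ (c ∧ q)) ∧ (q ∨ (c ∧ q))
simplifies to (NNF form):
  c ∧ q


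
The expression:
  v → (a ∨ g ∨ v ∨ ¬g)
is always true.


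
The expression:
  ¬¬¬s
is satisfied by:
  {s: False}


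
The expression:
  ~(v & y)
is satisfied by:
  {v: False, y: False}
  {y: True, v: False}
  {v: True, y: False}


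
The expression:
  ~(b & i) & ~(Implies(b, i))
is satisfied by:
  {b: True, i: False}


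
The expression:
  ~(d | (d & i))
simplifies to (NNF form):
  ~d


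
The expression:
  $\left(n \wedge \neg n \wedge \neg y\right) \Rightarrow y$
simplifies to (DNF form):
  $\text{True}$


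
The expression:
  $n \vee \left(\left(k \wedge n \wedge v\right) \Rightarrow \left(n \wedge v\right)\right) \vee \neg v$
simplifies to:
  $\text{True}$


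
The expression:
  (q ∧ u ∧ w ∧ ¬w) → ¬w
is always true.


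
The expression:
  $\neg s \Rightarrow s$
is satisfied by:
  {s: True}


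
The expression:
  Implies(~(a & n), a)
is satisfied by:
  {a: True}


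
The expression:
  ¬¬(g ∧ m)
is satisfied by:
  {m: True, g: True}


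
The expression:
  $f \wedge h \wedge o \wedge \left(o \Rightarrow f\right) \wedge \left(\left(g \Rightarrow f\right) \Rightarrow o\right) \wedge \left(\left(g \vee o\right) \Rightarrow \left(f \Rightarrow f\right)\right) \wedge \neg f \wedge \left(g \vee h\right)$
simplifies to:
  $\text{False}$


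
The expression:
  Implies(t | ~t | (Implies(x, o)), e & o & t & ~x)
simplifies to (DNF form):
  e & o & t & ~x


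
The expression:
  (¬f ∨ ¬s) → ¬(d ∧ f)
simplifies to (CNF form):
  s ∨ ¬d ∨ ¬f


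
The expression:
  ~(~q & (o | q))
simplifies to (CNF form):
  q | ~o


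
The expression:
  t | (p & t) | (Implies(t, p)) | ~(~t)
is always true.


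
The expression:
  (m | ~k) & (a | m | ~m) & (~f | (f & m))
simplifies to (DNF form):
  m | (~f & ~k)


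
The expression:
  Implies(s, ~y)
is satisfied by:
  {s: False, y: False}
  {y: True, s: False}
  {s: True, y: False}


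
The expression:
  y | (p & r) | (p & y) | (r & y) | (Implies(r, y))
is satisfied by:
  {y: True, p: True, r: False}
  {y: True, p: False, r: False}
  {p: True, y: False, r: False}
  {y: False, p: False, r: False}
  {r: True, y: True, p: True}
  {r: True, y: True, p: False}
  {r: True, p: True, y: False}


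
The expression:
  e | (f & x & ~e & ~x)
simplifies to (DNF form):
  e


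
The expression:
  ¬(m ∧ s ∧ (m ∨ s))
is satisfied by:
  {s: False, m: False}
  {m: True, s: False}
  {s: True, m: False}


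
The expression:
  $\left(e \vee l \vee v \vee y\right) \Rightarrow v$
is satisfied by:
  {v: True, y: False, e: False, l: False}
  {v: True, l: True, y: False, e: False}
  {v: True, e: True, y: False, l: False}
  {v: True, l: True, e: True, y: False}
  {v: True, y: True, e: False, l: False}
  {v: True, l: True, y: True, e: False}
  {v: True, e: True, y: True, l: False}
  {v: True, l: True, e: True, y: True}
  {l: False, y: False, e: False, v: False}


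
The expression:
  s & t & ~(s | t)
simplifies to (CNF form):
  False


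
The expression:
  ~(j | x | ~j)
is never true.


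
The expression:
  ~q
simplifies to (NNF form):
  ~q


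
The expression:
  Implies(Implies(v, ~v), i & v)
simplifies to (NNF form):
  v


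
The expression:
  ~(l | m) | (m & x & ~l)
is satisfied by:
  {x: True, l: False, m: False}
  {l: False, m: False, x: False}
  {x: True, m: True, l: False}


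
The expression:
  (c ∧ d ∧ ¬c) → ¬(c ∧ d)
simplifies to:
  True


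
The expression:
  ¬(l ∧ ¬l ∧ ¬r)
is always true.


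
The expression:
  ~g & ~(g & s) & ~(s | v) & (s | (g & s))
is never true.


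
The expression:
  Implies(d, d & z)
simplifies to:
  z | ~d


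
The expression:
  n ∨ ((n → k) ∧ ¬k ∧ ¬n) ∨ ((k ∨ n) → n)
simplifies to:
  n ∨ ¬k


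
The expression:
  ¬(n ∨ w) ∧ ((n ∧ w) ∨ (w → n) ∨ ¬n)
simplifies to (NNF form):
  ¬n ∧ ¬w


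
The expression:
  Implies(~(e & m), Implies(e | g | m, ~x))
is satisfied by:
  {m: True, e: True, g: False, x: False}
  {m: True, g: True, e: True, x: False}
  {m: True, e: False, g: False, x: False}
  {m: True, g: True, e: False, x: False}
  {e: True, m: False, g: False, x: False}
  {g: True, e: True, m: False, x: False}
  {m: False, e: False, g: False, x: False}
  {g: True, m: False, e: False, x: False}
  {x: True, m: True, e: True, g: False}
  {x: True, g: True, m: True, e: True}
  {x: True, m: False, e: False, g: False}


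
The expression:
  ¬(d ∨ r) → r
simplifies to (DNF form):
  d ∨ r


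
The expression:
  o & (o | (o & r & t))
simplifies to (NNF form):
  o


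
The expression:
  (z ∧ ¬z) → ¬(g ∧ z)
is always true.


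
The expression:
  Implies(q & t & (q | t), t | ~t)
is always true.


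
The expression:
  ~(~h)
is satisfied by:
  {h: True}


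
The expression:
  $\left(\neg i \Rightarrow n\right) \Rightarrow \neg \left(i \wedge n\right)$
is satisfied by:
  {n: False, i: False}
  {i: True, n: False}
  {n: True, i: False}


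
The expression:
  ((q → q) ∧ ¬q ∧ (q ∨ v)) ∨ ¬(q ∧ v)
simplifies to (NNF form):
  ¬q ∨ ¬v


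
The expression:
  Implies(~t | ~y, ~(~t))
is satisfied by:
  {t: True}


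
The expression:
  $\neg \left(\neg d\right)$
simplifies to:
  $d$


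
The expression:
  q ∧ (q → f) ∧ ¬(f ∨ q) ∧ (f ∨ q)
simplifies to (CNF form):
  False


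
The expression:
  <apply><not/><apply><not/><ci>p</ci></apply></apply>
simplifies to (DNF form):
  <ci>p</ci>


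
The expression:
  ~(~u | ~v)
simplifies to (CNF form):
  u & v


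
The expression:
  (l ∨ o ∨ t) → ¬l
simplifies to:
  ¬l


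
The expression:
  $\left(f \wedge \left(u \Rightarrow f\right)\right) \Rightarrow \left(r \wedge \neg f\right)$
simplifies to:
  $\neg f$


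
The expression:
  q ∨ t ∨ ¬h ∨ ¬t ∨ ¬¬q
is always true.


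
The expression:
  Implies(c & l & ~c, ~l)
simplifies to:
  True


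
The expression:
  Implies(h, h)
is always true.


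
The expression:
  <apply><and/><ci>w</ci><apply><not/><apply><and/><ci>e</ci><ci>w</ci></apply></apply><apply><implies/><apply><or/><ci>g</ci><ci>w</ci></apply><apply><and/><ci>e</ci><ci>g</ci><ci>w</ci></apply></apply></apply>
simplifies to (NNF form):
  <false/>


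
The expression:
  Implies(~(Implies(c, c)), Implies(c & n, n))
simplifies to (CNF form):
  True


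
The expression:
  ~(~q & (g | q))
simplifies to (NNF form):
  q | ~g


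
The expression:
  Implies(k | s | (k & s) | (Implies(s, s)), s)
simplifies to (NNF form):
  s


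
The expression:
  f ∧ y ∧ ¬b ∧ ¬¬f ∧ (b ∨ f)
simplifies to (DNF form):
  f ∧ y ∧ ¬b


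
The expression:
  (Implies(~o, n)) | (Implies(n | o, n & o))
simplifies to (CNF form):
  True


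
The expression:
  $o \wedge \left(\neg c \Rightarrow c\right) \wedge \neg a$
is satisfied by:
  {c: True, o: True, a: False}


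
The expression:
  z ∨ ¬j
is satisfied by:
  {z: True, j: False}
  {j: False, z: False}
  {j: True, z: True}


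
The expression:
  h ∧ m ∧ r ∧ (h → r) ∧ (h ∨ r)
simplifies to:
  h ∧ m ∧ r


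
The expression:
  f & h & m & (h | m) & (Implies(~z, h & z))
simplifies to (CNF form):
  f & h & m & z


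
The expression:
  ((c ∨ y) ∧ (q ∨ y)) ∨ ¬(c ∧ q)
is always true.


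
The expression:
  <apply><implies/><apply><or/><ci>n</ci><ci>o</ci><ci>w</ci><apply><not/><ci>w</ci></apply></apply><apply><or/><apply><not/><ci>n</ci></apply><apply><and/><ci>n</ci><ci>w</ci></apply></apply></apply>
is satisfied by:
  {w: True, n: False}
  {n: False, w: False}
  {n: True, w: True}


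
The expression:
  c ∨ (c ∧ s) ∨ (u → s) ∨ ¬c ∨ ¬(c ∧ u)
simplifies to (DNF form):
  True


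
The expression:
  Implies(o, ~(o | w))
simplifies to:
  ~o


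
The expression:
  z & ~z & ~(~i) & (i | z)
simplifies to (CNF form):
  False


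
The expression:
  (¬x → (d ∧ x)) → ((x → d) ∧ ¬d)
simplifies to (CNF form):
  ¬x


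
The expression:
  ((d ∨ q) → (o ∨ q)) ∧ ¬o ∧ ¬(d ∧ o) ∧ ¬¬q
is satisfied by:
  {q: True, o: False}


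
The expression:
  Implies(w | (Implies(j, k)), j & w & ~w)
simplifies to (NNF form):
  j & ~k & ~w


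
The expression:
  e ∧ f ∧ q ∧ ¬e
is never true.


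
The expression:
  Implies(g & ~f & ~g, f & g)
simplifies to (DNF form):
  True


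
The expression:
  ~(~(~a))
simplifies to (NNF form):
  ~a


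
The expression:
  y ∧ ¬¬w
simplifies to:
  w ∧ y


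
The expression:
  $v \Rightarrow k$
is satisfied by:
  {k: True, v: False}
  {v: False, k: False}
  {v: True, k: True}


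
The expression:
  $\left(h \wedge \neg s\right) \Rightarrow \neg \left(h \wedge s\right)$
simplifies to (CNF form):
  $\text{True}$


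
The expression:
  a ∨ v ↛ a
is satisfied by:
  {a: True, v: True}
  {a: True, v: False}
  {v: True, a: False}


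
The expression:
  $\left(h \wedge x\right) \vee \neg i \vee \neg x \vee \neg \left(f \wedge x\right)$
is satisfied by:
  {h: True, x: False, i: False, f: False}
  {h: False, x: False, i: False, f: False}
  {f: True, h: True, x: False, i: False}
  {f: True, h: False, x: False, i: False}
  {i: True, h: True, x: False, f: False}
  {i: True, h: False, x: False, f: False}
  {f: True, i: True, h: True, x: False}
  {f: True, i: True, h: False, x: False}
  {x: True, h: True, f: False, i: False}
  {x: True, h: False, f: False, i: False}
  {f: True, x: True, h: True, i: False}
  {f: True, x: True, h: False, i: False}
  {i: True, x: True, h: True, f: False}
  {i: True, x: True, h: False, f: False}
  {i: True, x: True, f: True, h: True}


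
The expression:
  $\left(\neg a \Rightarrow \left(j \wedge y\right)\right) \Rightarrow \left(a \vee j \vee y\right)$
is always true.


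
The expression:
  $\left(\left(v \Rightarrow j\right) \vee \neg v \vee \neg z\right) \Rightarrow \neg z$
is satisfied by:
  {v: True, j: False, z: False}
  {j: False, z: False, v: False}
  {v: True, j: True, z: False}
  {j: True, v: False, z: False}
  {z: True, v: True, j: False}


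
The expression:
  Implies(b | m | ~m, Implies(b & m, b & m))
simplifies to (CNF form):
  True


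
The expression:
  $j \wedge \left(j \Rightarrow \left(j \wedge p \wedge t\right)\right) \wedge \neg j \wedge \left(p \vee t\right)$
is never true.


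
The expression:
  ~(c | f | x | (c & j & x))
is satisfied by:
  {x: False, f: False, c: False}


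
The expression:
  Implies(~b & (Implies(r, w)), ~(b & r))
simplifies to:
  True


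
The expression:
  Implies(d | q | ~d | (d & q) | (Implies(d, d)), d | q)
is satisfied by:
  {d: True, q: True}
  {d: True, q: False}
  {q: True, d: False}


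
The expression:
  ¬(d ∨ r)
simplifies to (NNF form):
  ¬d ∧ ¬r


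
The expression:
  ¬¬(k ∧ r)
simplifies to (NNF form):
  k ∧ r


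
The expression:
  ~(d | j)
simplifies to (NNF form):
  ~d & ~j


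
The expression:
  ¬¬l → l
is always true.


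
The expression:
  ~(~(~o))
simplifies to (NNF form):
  ~o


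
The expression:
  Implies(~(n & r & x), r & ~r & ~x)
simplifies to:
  n & r & x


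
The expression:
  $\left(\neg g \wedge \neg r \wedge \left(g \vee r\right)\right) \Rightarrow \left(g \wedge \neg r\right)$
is always true.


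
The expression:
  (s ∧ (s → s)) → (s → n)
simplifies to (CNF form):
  n ∨ ¬s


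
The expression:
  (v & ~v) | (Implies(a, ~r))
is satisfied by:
  {a: False, r: False}
  {r: True, a: False}
  {a: True, r: False}


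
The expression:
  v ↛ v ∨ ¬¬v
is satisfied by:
  {v: True}


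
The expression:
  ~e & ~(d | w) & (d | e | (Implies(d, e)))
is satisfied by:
  {d: False, e: False, w: False}


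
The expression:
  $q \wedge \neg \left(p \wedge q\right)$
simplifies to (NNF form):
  $q \wedge \neg p$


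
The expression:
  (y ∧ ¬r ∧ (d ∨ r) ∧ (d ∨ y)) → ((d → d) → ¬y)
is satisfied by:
  {r: True, d: False, y: False}
  {d: False, y: False, r: False}
  {r: True, y: True, d: False}
  {y: True, d: False, r: False}
  {r: True, d: True, y: False}
  {d: True, r: False, y: False}
  {r: True, y: True, d: True}


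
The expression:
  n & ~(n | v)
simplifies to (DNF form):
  False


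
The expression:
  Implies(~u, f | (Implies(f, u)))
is always true.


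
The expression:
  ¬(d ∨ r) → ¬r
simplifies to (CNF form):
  True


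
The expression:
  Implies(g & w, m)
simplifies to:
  m | ~g | ~w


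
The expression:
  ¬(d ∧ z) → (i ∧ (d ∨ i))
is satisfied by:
  {i: True, d: True, z: True}
  {i: True, d: True, z: False}
  {i: True, z: True, d: False}
  {i: True, z: False, d: False}
  {d: True, z: True, i: False}


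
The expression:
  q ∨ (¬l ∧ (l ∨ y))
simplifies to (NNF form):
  q ∨ (y ∧ ¬l)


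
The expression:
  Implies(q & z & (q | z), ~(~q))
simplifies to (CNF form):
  True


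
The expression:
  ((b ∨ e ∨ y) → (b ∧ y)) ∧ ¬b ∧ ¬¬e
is never true.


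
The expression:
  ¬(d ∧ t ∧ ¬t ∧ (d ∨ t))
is always true.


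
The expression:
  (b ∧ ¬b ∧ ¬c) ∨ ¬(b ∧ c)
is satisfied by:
  {c: False, b: False}
  {b: True, c: False}
  {c: True, b: False}


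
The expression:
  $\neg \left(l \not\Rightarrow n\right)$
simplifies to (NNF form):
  $n \vee \neg l$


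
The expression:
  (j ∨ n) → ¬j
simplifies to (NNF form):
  ¬j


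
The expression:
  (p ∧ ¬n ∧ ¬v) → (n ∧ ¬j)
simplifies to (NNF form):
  n ∨ v ∨ ¬p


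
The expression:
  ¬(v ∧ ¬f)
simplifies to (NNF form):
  f ∨ ¬v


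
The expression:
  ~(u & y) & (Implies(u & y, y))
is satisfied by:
  {u: False, y: False}
  {y: True, u: False}
  {u: True, y: False}


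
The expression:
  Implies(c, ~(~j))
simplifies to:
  j | ~c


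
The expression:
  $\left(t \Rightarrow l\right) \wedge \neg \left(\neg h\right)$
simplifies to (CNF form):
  $h \wedge \left(l \vee \neg t\right)$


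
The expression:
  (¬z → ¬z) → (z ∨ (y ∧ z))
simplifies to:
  z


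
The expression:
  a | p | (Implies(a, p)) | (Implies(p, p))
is always true.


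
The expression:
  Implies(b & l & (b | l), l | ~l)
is always true.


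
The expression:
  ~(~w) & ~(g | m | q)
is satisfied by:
  {w: True, q: False, g: False, m: False}


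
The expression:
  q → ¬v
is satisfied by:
  {v: False, q: False}
  {q: True, v: False}
  {v: True, q: False}


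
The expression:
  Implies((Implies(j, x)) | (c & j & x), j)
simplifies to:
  j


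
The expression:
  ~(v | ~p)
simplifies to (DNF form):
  p & ~v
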